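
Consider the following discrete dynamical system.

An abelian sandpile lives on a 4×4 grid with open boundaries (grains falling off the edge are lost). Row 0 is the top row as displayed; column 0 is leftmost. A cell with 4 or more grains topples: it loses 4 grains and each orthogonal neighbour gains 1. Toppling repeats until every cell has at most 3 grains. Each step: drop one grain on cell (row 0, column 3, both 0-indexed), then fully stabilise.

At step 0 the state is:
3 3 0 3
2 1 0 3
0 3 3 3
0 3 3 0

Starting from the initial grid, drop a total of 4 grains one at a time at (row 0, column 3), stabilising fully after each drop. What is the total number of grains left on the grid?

[0] 3 3 0 3
2 1 0 3
0 3 3 3
0 3 3 0
[1] 3 3 1 1
2 2 2 1
1 1 2 1
1 1 1 2
[2] 3 3 1 2
2 2 2 1
1 1 2 1
1 1 1 2
[3] 3 3 1 3
2 2 2 1
1 1 2 1
1 1 1 2
[4] 3 3 2 0
2 2 2 2
1 1 2 1
1 1 1 2

26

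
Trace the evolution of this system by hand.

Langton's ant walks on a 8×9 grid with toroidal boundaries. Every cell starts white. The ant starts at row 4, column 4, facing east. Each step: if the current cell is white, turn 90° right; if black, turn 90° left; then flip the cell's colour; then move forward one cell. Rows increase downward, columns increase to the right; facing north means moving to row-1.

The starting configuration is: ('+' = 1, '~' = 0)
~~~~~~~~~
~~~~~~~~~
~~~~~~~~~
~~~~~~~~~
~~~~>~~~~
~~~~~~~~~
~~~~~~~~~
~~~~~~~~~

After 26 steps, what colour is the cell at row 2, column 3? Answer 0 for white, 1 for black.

t=0: ~~~~~~~~~
~~~~~~~~~
~~~~~~~~~
~~~~~~~~~
~~~~>~~~~
~~~~~~~~~
~~~~~~~~~
~~~~~~~~~
t=1: ~~~~~~~~~
~~~~~~~~~
~~~~~~~~~
~~~~~~~~~
~~~~+~~~~
~~~~v~~~~
~~~~~~~~~
~~~~~~~~~
t=2: ~~~~~~~~~
~~~~~~~~~
~~~~~~~~~
~~~~~~~~~
~~~~+~~~~
~~~<+~~~~
~~~~~~~~~
~~~~~~~~~
t=3: ~~~~~~~~~
~~~~~~~~~
~~~~~~~~~
~~~~~~~~~
~~~^+~~~~
~~~++~~~~
~~~~~~~~~
~~~~~~~~~
t=4: ~~~~~~~~~
~~~~~~~~~
~~~~~~~~~
~~~~~~~~~
~~~+>~~~~
~~~++~~~~
~~~~~~~~~
~~~~~~~~~
t=5: ~~~~~~~~~
~~~~~~~~~
~~~~~~~~~
~~~~^~~~~
~~~+~~~~~
~~~++~~~~
~~~~~~~~~
~~~~~~~~~
t=6: ~~~~~~~~~
~~~~~~~~~
~~~~~~~~~
~~~~+>~~~
~~~+~~~~~
~~~++~~~~
~~~~~~~~~
~~~~~~~~~
t=7: ~~~~~~~~~
~~~~~~~~~
~~~~~~~~~
~~~~++~~~
~~~+~v~~~
~~~++~~~~
~~~~~~~~~
~~~~~~~~~
t=8: ~~~~~~~~~
~~~~~~~~~
~~~~~~~~~
~~~~++~~~
~~~+<+~~~
~~~++~~~~
~~~~~~~~~
~~~~~~~~~
t=9: ~~~~~~~~~
~~~~~~~~~
~~~~~~~~~
~~~~^+~~~
~~~+++~~~
~~~++~~~~
~~~~~~~~~
~~~~~~~~~
t=10: ~~~~~~~~~
~~~~~~~~~
~~~~~~~~~
~~~<~+~~~
~~~+++~~~
~~~++~~~~
~~~~~~~~~
~~~~~~~~~
t=11: ~~~~~~~~~
~~~~~~~~~
~~~^~~~~~
~~~+~+~~~
~~~+++~~~
~~~++~~~~
~~~~~~~~~
~~~~~~~~~
t=12: ~~~~~~~~~
~~~~~~~~~
~~~+>~~~~
~~~+~+~~~
~~~+++~~~
~~~++~~~~
~~~~~~~~~
~~~~~~~~~
t=13: ~~~~~~~~~
~~~~~~~~~
~~~++~~~~
~~~+v+~~~
~~~+++~~~
~~~++~~~~
~~~~~~~~~
~~~~~~~~~
t=14: ~~~~~~~~~
~~~~~~~~~
~~~++~~~~
~~~<++~~~
~~~+++~~~
~~~++~~~~
~~~~~~~~~
~~~~~~~~~
t=15: ~~~~~~~~~
~~~~~~~~~
~~~++~~~~
~~~~++~~~
~~~v++~~~
~~~++~~~~
~~~~~~~~~
~~~~~~~~~
t=16: ~~~~~~~~~
~~~~~~~~~
~~~++~~~~
~~~~++~~~
~~~~>+~~~
~~~++~~~~
~~~~~~~~~
~~~~~~~~~
t=17: ~~~~~~~~~
~~~~~~~~~
~~~++~~~~
~~~~^+~~~
~~~~~+~~~
~~~++~~~~
~~~~~~~~~
~~~~~~~~~
t=18: ~~~~~~~~~
~~~~~~~~~
~~~++~~~~
~~~<~+~~~
~~~~~+~~~
~~~++~~~~
~~~~~~~~~
~~~~~~~~~
t=19: ~~~~~~~~~
~~~~~~~~~
~~~^+~~~~
~~~+~+~~~
~~~~~+~~~
~~~++~~~~
~~~~~~~~~
~~~~~~~~~
t=20: ~~~~~~~~~
~~~~~~~~~
~~<~+~~~~
~~~+~+~~~
~~~~~+~~~
~~~++~~~~
~~~~~~~~~
~~~~~~~~~
t=21: ~~~~~~~~~
~~^~~~~~~
~~+~+~~~~
~~~+~+~~~
~~~~~+~~~
~~~++~~~~
~~~~~~~~~
~~~~~~~~~
t=22: ~~~~~~~~~
~~+>~~~~~
~~+~+~~~~
~~~+~+~~~
~~~~~+~~~
~~~++~~~~
~~~~~~~~~
~~~~~~~~~
t=23: ~~~~~~~~~
~~++~~~~~
~~+v+~~~~
~~~+~+~~~
~~~~~+~~~
~~~++~~~~
~~~~~~~~~
~~~~~~~~~
t=24: ~~~~~~~~~
~~++~~~~~
~~<++~~~~
~~~+~+~~~
~~~~~+~~~
~~~++~~~~
~~~~~~~~~
~~~~~~~~~
t=25: ~~~~~~~~~
~~++~~~~~
~~~++~~~~
~~v+~+~~~
~~~~~+~~~
~~~++~~~~
~~~~~~~~~
~~~~~~~~~
t=26: ~~~~~~~~~
~~++~~~~~
~~~++~~~~
~<++~+~~~
~~~~~+~~~
~~~++~~~~
~~~~~~~~~
~~~~~~~~~

1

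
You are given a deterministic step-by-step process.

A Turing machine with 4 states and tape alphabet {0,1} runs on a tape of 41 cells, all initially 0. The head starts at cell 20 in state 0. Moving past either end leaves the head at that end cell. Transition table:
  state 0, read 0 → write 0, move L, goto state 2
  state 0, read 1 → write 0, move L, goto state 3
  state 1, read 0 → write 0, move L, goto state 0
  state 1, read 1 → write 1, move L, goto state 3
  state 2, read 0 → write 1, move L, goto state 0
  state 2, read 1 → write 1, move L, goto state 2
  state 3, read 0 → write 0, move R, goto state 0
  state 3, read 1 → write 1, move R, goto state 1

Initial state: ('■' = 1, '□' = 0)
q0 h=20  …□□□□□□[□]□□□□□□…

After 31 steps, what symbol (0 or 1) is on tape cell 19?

[0] q0 h=20  …□□□□□□[□]□□□□□□…
[1] q2 h=19  …□□□□□□[□]□□□□□□…
[2] q0 h=18  …□□□□□□[□]■□□□□□…
[3] q2 h=17  …□□□□□□[□]□■□□□□…
[4] q0 h=16  …□□□□□□[□]■□■□□□…
[5] q2 h=15  …□□□□□□[□]□■□■□□…
[6] q0 h=14  …□□□□□□[□]■□■□■□…
[7] q2 h=13  …□□□□□□[□]□■□■□■…
[8] q0 h=12  …□□□□□□[□]■□■□■□…
[9] q2 h=11  …□□□□□□[□]□■□■□■…
[10] q0 h=10  …□□□□□□[□]■□■□■□…
[11] q2 h= 9  …□□□□□□[□]□■□■□■…
[12] q0 h= 8  …□□□□□□[□]■□■□■□…
[13] q2 h= 7  …□□□□□□[□]□■□■□■…
[14] q0 h= 6  |□□□□□□[□]■□■□■□…
[15] q2 h= 5  |□□□□□[□]□■□■□■…
[16] q0 h= 4  |□□□□[□]■□■□■□…
[17] q2 h= 3  |□□□[□]□■□■□■…
[18] q0 h= 2  |□□[□]■□■□■□…
[19] q2 h= 1  |□[□]□■□■□■…
[20] q0 h= 0  |[□]■□■□■□…
[21] q2 h= 0  |[□]■□■□■□…
[22] q0 h= 0  |[■]■□■□■□…
[23] q3 h= 0  |[□]■□■□■□…
[24] q0 h= 1  |□[■]□■□■□■…
[25] q3 h= 0  |[□]□□■□■□…
[26] q0 h= 1  |□[□]□■□■□■…
[27] q2 h= 0  |[□]□□■□■□…
[28] q0 h= 0  |[■]□□■□■□…
[29] q3 h= 0  |[□]□□■□■□…
[30] q0 h= 1  |□[□]□■□■□■…
[31] q2 h= 0  |[□]□□■□■□…

1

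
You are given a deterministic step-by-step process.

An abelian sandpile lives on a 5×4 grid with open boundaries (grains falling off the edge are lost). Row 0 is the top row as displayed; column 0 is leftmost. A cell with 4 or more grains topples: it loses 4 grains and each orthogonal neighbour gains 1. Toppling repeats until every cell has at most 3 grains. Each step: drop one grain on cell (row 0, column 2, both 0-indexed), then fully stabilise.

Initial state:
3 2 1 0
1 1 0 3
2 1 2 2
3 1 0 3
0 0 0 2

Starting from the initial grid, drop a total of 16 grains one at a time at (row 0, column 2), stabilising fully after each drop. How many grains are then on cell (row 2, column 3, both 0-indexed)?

gen 0: 3 2 1 0
1 1 0 3
2 1 2 2
3 1 0 3
0 0 0 2
gen 1: 3 2 2 0
1 1 0 3
2 1 2 2
3 1 0 3
0 0 0 2
gen 2: 3 2 3 0
1 1 0 3
2 1 2 2
3 1 0 3
0 0 0 2
gen 3: 3 3 0 1
1 1 1 3
2 1 2 2
3 1 0 3
0 0 0 2
gen 4: 3 3 1 1
1 1 1 3
2 1 2 2
3 1 0 3
0 0 0 2
gen 5: 3 3 2 1
1 1 1 3
2 1 2 2
3 1 0 3
0 0 0 2
gen 6: 3 3 3 1
1 1 1 3
2 1 2 2
3 1 0 3
0 0 0 2
gen 7: 0 1 1 2
2 2 2 3
2 1 2 2
3 1 0 3
0 0 0 2
gen 8: 0 1 2 2
2 2 2 3
2 1 2 2
3 1 0 3
0 0 0 2
gen 9: 0 1 3 2
2 2 2 3
2 1 2 2
3 1 0 3
0 0 0 2
gen 10: 0 2 0 3
2 2 3 3
2 1 2 2
3 1 0 3
0 0 0 2
gen 11: 0 2 1 3
2 2 3 3
2 1 2 2
3 1 0 3
0 0 0 2
gen 12: 0 2 2 3
2 2 3 3
2 1 2 2
3 1 0 3
0 0 0 2
gen 13: 0 2 3 3
2 2 3 3
2 1 2 2
3 1 0 3
0 0 0 2
gen 14: 0 3 2 1
2 3 1 1
2 1 3 3
3 1 0 3
0 0 0 2
gen 15: 0 3 3 1
2 3 1 1
2 1 3 3
3 1 0 3
0 0 0 2
gen 16: 1 1 1 2
3 0 3 1
2 2 3 3
3 1 0 3
0 0 0 2

3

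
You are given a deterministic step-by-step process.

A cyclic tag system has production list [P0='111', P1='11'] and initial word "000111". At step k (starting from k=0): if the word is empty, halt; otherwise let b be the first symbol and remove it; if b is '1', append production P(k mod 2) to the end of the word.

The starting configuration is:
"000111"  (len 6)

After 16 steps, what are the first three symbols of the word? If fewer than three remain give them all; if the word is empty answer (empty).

k=0  "000111"  (len 6)
k=1  "00111"  (len 5)
k=2  "0111"  (len 4)
k=3  "111"  (len 3)
k=4  "1111"  (len 4)
k=5  "111111"  (len 6)
k=6  "1111111"  (len 7)
k=7  "111111111"  (len 9)
k=8  "1111111111"  (len 10)
k=9  "111111111111"  (len 12)
k=10  "1111111111111"  (len 13)
k=11  "111111111111111"  (len 15)
k=12  "1111111111111111"  (len 16)
k=13  "111111111111111111"  (len 18)
k=14  "1111111111111111111"  (len 19)
k=15  "111111111111111111111"  (len 21)
k=16  "1111111111111111111111"  (len 22)

111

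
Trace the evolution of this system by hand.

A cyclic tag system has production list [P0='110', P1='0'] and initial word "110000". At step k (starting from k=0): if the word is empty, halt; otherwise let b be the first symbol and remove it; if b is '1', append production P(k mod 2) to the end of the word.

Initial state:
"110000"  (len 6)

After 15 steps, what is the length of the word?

[0] "110000"  (len 6)
[1] "10000110"  (len 8)
[2] "00001100"  (len 8)
[3] "0001100"  (len 7)
[4] "001100"  (len 6)
[5] "01100"  (len 5)
[6] "1100"  (len 4)
[7] "100110"  (len 6)
[8] "001100"  (len 6)
[9] "01100"  (len 5)
[10] "1100"  (len 4)
[11] "100110"  (len 6)
[12] "001100"  (len 6)
[13] "01100"  (len 5)
[14] "1100"  (len 4)
[15] "100110"  (len 6)

6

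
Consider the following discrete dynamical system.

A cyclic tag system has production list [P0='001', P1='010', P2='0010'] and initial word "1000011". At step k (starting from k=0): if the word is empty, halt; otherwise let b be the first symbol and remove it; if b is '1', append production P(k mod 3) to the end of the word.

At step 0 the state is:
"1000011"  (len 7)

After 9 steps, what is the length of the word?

[0] "1000011"  (len 7)
[1] "000011001"  (len 9)
[2] "00011001"  (len 8)
[3] "0011001"  (len 7)
[4] "011001"  (len 6)
[5] "11001"  (len 5)
[6] "10010010"  (len 8)
[7] "0010010001"  (len 10)
[8] "010010001"  (len 9)
[9] "10010001"  (len 8)

8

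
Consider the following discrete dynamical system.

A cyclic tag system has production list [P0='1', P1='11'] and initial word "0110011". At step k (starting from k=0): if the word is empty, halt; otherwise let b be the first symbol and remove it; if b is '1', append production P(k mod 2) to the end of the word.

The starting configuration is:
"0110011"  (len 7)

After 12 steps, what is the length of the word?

9

k=0  "0110011"  (len 7)
k=1  "110011"  (len 6)
k=2  "1001111"  (len 7)
k=3  "0011111"  (len 7)
k=4  "011111"  (len 6)
k=5  "11111"  (len 5)
k=6  "111111"  (len 6)
k=7  "111111"  (len 6)
k=8  "1111111"  (len 7)
k=9  "1111111"  (len 7)
k=10  "11111111"  (len 8)
k=11  "11111111"  (len 8)
k=12  "111111111"  (len 9)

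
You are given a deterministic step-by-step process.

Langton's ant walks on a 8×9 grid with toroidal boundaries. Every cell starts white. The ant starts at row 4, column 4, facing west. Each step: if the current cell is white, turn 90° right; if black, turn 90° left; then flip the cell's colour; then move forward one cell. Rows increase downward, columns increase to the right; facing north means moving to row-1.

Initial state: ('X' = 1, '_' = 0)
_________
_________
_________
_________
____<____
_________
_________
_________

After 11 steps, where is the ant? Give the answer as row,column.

gen 0: _________
_________
_________
_________
____<____
_________
_________
_________
gen 1: _________
_________
_________
____^____
____X____
_________
_________
_________
gen 2: _________
_________
_________
____X>___
____X____
_________
_________
_________
gen 3: _________
_________
_________
____XX___
____Xv___
_________
_________
_________
gen 4: _________
_________
_________
____XX___
____<X___
_________
_________
_________
gen 5: _________
_________
_________
____XX___
_____X___
____v____
_________
_________
gen 6: _________
_________
_________
____XX___
_____X___
___<X____
_________
_________
gen 7: _________
_________
_________
____XX___
___^_X___
___XX____
_________
_________
gen 8: _________
_________
_________
____XX___
___X>X___
___XX____
_________
_________
gen 9: _________
_________
_________
____XX___
___XXX___
___Xv____
_________
_________
gen 10: _________
_________
_________
____XX___
___XXX___
___X_>___
_________
_________
gen 11: _________
_________
_________
____XX___
___XXX___
___X_X___
_____v___
_________

6,5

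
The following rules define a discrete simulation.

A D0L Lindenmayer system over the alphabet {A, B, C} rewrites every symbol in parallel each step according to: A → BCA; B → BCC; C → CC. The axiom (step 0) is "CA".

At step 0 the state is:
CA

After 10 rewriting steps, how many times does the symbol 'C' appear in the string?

4073

t=0: CA
t=1: CCBCA
t=2: CCCCBCCCCBCA
t=3: CCCCCCCCBCCCCCCCCCCBCCCCBCA
t=4: CCCCCCCCCCCCCCCCBCCCCCCCCCCCCCCCCCCCCCCBCCCCCCCCCCBCCCCBCA
t=5: CCCCCCCCCCCCCCCCCCCCCCCCCCCCCCCCBCCCCCCCCCCCCCCCCCCCCCCCCC…CCCCCCCCCCCCCCCCBCCCCCCCCCCCCCCCCCCCCCCBCCCCCCCCCCBCCCCBCA  (len 121)
t=6: CCCCCCCCCCCCCCCCCCCCCCCCCCCCCCCCCCCCCCCCCCCCCCCCCCCCCCCCCC…CCCCCCCCCCCCCCCCBCCCCCCCCCCCCCCCCCCCCCCBCCCCCCCCCCBCCCCBCA  (len 248)
t=7: CCCCCCCCCCCCCCCCCCCCCCCCCCCCCCCCCCCCCCCCCCCCCCCCCCCCCCCCCC…CCCCCCCCCCCCCCCCBCCCCCCCCCCCCCCCCCCCCCCBCCCCCCCCCCBCCCCBCA  (len 503)
t=8: CCCCCCCCCCCCCCCCCCCCCCCCCCCCCCCCCCCCCCCCCCCCCCCCCCCCCCCCCC…CCCCCCCCCCCCCCCCBCCCCCCCCCCCCCCCCCCCCCCBCCCCCCCCCCBCCCCBCA  (len 1014)
t=9: CCCCCCCCCCCCCCCCCCCCCCCCCCCCCCCCCCCCCCCCCCCCCCCCCCCCCCCCCC…CCCCCCCCCCCCCCCCBCCCCCCCCCCCCCCCCCCCCCCBCCCCCCCCCCBCCCCBCA  (len 2037)
t=10: CCCCCCCCCCCCCCCCCCCCCCCCCCCCCCCCCCCCCCCCCCCCCCCCCCCCCCCCCC…CCCCCCCCCCCCCCCCBCCCCCCCCCCCCCCCCCCCCCCBCCCCCCCCCCBCCCCBCA  (len 4084)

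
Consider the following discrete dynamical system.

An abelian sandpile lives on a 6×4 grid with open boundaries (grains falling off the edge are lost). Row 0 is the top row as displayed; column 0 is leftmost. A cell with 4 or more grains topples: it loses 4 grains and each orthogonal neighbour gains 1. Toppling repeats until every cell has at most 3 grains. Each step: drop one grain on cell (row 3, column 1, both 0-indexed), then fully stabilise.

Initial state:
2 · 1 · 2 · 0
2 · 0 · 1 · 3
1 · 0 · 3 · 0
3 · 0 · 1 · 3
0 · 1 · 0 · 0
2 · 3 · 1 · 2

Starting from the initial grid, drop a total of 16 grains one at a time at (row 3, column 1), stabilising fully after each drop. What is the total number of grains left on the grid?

[0] 2 · 1 · 2 · 0
2 · 0 · 1 · 3
1 · 0 · 3 · 0
3 · 0 · 1 · 3
0 · 1 · 0 · 0
2 · 3 · 1 · 2
[1] 2 · 1 · 2 · 0
2 · 0 · 1 · 3
1 · 0 · 3 · 0
3 · 1 · 1 · 3
0 · 1 · 0 · 0
2 · 3 · 1 · 2
[2] 2 · 1 · 2 · 0
2 · 0 · 1 · 3
1 · 0 · 3 · 0
3 · 2 · 1 · 3
0 · 1 · 0 · 0
2 · 3 · 1 · 2
[3] 2 · 1 · 2 · 0
2 · 0 · 1 · 3
1 · 0 · 3 · 0
3 · 3 · 1 · 3
0 · 1 · 0 · 0
2 · 3 · 1 · 2
[4] 2 · 1 · 2 · 0
2 · 0 · 1 · 3
2 · 1 · 3 · 0
0 · 1 · 2 · 3
1 · 2 · 0 · 0
2 · 3 · 1 · 2
[5] 2 · 1 · 2 · 0
2 · 0 · 1 · 3
2 · 1 · 3 · 0
0 · 2 · 2 · 3
1 · 2 · 0 · 0
2 · 3 · 1 · 2
[6] 2 · 1 · 2 · 0
2 · 0 · 1 · 3
2 · 1 · 3 · 0
0 · 3 · 2 · 3
1 · 2 · 0 · 0
2 · 3 · 1 · 2
[7] 2 · 1 · 2 · 0
2 · 0 · 1 · 3
2 · 2 · 3 · 0
1 · 0 · 3 · 3
1 · 3 · 0 · 0
2 · 3 · 1 · 2
[8] 2 · 1 · 2 · 0
2 · 0 · 1 · 3
2 · 2 · 3 · 0
1 · 1 · 3 · 3
1 · 3 · 0 · 0
2 · 3 · 1 · 2
[9] 2 · 1 · 2 · 0
2 · 0 · 1 · 3
2 · 2 · 3 · 0
1 · 2 · 3 · 3
1 · 3 · 0 · 0
2 · 3 · 1 · 2
[10] 2 · 1 · 2 · 0
2 · 0 · 1 · 3
2 · 2 · 3 · 0
1 · 3 · 3 · 3
1 · 3 · 0 · 0
2 · 3 · 1 · 2
[11] 2 · 1 · 2 · 0
2 · 1 · 2 · 3
3 · 0 · 1 · 2
2 · 3 · 2 · 0
2 · 1 · 2 · 1
3 · 0 · 2 · 2
[12] 2 · 1 · 2 · 0
2 · 1 · 2 · 3
3 · 1 · 1 · 2
3 · 0 · 3 · 0
2 · 2 · 2 · 1
3 · 0 · 2 · 2
[13] 2 · 1 · 2 · 0
2 · 1 · 2 · 3
3 · 1 · 1 · 2
3 · 1 · 3 · 0
2 · 2 · 2 · 1
3 · 0 · 2 · 2
[14] 2 · 1 · 2 · 0
2 · 1 · 2 · 3
3 · 1 · 1 · 2
3 · 2 · 3 · 0
2 · 2 · 2 · 1
3 · 0 · 2 · 2
[15] 2 · 1 · 2 · 0
2 · 1 · 2 · 3
3 · 1 · 1 · 2
3 · 3 · 3 · 0
2 · 2 · 2 · 1
3 · 0 · 2 · 2
[16] 2 · 1 · 2 · 0
3 · 1 · 2 · 3
0 · 3 · 2 · 2
1 · 2 · 0 · 1
3 · 3 · 3 · 1
3 · 0 · 2 · 2

42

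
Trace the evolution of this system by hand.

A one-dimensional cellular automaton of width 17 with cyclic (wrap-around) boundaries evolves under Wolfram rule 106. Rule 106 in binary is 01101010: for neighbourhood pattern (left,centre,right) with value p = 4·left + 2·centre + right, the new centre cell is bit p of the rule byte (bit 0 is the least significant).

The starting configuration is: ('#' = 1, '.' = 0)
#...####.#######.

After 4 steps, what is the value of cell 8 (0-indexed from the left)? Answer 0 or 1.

k=0  #...####.#######.
k=1  ...##..###.....##
k=2  ..###.##.#....###
k=3  .##.#####....##.#
k=4  #####...#...####.

1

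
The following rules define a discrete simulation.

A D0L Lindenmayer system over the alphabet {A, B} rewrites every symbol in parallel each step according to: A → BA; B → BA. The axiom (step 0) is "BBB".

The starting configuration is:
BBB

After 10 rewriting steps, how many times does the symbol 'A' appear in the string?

t=0: BBB
t=1: BABABA
t=2: BABABABABABA
t=3: BABABABABABABABABABABABA
t=4: BABABABABABABABABABABABABABABABABABABABABABABABA
t=5: BABABABABABABABABABABABABABABABABABABABABABABABABABABABABABABABABABABABABABABABABABABABABABABABA
t=6: BABABABABABABABABABABABABABABABABABABABABABABABABABABABABA…BABABABABABABABABABABABABABABABABABABABABABABABABABABABABA  (len 192)
t=7: BABABABABABABABABABABABABABABABABABABABABABABABABABABABABA…BABABABABABABABABABABABABABABABABABABABABABABABABABABABABA  (len 384)
t=8: BABABABABABABABABABABABABABABABABABABABABABABABABABABABABA…BABABABABABABABABABABABABABABABABABABABABABABABABABABABABA  (len 768)
t=9: BABABABABABABABABABABABABABABABABABABABABABABABABABABABABA…BABABABABABABABABABABABABABABABABABABABABABABABABABABABABA  (len 1536)
t=10: BABABABABABABABABABABABABABABABABABABABABABABABABABABABABA…BABABABABABABABABABABABABABABABABABABABABABABABABABABABABA  (len 3072)

1536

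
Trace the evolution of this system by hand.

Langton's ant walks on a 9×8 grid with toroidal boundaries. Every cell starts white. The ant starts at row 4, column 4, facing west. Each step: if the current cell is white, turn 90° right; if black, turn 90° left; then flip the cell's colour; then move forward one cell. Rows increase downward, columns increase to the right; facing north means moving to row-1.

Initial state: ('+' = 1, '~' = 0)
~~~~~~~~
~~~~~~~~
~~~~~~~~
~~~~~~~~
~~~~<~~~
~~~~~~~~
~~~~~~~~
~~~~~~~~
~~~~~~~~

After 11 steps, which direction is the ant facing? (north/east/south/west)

0) ~~~~~~~~
~~~~~~~~
~~~~~~~~
~~~~~~~~
~~~~<~~~
~~~~~~~~
~~~~~~~~
~~~~~~~~
~~~~~~~~
1) ~~~~~~~~
~~~~~~~~
~~~~~~~~
~~~~^~~~
~~~~+~~~
~~~~~~~~
~~~~~~~~
~~~~~~~~
~~~~~~~~
2) ~~~~~~~~
~~~~~~~~
~~~~~~~~
~~~~+>~~
~~~~+~~~
~~~~~~~~
~~~~~~~~
~~~~~~~~
~~~~~~~~
3) ~~~~~~~~
~~~~~~~~
~~~~~~~~
~~~~++~~
~~~~+v~~
~~~~~~~~
~~~~~~~~
~~~~~~~~
~~~~~~~~
4) ~~~~~~~~
~~~~~~~~
~~~~~~~~
~~~~++~~
~~~~<+~~
~~~~~~~~
~~~~~~~~
~~~~~~~~
~~~~~~~~
5) ~~~~~~~~
~~~~~~~~
~~~~~~~~
~~~~++~~
~~~~~+~~
~~~~v~~~
~~~~~~~~
~~~~~~~~
~~~~~~~~
6) ~~~~~~~~
~~~~~~~~
~~~~~~~~
~~~~++~~
~~~~~+~~
~~~<+~~~
~~~~~~~~
~~~~~~~~
~~~~~~~~
7) ~~~~~~~~
~~~~~~~~
~~~~~~~~
~~~~++~~
~~~^~+~~
~~~++~~~
~~~~~~~~
~~~~~~~~
~~~~~~~~
8) ~~~~~~~~
~~~~~~~~
~~~~~~~~
~~~~++~~
~~~+>+~~
~~~++~~~
~~~~~~~~
~~~~~~~~
~~~~~~~~
9) ~~~~~~~~
~~~~~~~~
~~~~~~~~
~~~~++~~
~~~+++~~
~~~+v~~~
~~~~~~~~
~~~~~~~~
~~~~~~~~
10) ~~~~~~~~
~~~~~~~~
~~~~~~~~
~~~~++~~
~~~+++~~
~~~+~>~~
~~~~~~~~
~~~~~~~~
~~~~~~~~
11) ~~~~~~~~
~~~~~~~~
~~~~~~~~
~~~~++~~
~~~+++~~
~~~+~+~~
~~~~~v~~
~~~~~~~~
~~~~~~~~

south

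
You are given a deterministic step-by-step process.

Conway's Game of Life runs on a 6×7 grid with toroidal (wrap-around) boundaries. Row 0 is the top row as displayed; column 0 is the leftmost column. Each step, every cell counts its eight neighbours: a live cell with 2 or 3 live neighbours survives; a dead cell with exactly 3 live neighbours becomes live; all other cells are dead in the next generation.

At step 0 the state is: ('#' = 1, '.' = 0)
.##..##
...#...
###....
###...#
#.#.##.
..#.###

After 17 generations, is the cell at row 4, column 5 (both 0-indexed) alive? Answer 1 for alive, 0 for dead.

0

step 0: .##..##
...#...
###....
###...#
#.#.##.
..#.###
step 1: ###...#
...#..#
...#..#
.....#.
..#.#..
..#....
step 2: ####..#
.#.#.##
....###
...###.
...#...
#.#....
step 3: ...###.
.#.#...
#.#....
...#..#
..##...
#.....#
step 4: #.#####
.#.#...
####...
.#.#...
#.##..#
..#..##
step 5: #......
.....#.
#..##..
....#.#
#..####
.......
step 6: .......
....#.#
...##.#
.......
#..##.#
#...##.
step 7: ....#.#
...##..
...##..
#.....#
#..##.#
#..###.
step 8: ......#
.......
...###.
#.....#
.#.#...
#......
step 9: .......
....##.
....###
#.##.##
.#....#
#......
step 10: .......
....#.#
#......
.###...
.##..#.
#......
step 11: .......
.......
####...
#..#...
#..#...
.#.....
step 12: .......
.##....
####...
#..##.#
###....
.......
step 13: .......
#..#...
....#.#
....#.#
####..#
.#.....
step 14: .......
.......
#..##.#
.##.#.#
.###.##
.#.....
step 15: .......
.......
#####.#
.......
...####
##.....
step 16: .......
####...
####...
.#.....
#...###
#...###
step 17: ..####.
#..#...
...#...
...###.
.#..#..
#...#..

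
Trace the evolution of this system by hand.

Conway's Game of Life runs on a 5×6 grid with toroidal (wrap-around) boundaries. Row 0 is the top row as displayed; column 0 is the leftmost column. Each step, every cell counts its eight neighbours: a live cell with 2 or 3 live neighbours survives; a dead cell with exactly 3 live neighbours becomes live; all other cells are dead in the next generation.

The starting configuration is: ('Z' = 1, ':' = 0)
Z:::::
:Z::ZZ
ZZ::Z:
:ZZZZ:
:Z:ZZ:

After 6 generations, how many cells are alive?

gen 0: Z:::::
:Z::ZZ
ZZ::Z:
:ZZZZ:
:Z:ZZ:
gen 1: ZZZZ::
:Z::Z:
::::::
::::::
ZZ::ZZ
gen 2: :::Z::
ZZ:Z::
::::::
Z::::Z
:::ZZZ
gen 3: Z::Z:Z
::Z:::
:Z:::Z
Z::::Z
Z::Z:Z
gen 4: ZZZZ:Z
:ZZ:ZZ
:Z:::Z
:Z::::
:Z::::
gen 5: :::Z:Z
::::::
:Z::ZZ
:ZZ:::
::::::
gen 6: ::::::
Z::::Z
ZZZ:::
ZZZ:::
::Z:::

9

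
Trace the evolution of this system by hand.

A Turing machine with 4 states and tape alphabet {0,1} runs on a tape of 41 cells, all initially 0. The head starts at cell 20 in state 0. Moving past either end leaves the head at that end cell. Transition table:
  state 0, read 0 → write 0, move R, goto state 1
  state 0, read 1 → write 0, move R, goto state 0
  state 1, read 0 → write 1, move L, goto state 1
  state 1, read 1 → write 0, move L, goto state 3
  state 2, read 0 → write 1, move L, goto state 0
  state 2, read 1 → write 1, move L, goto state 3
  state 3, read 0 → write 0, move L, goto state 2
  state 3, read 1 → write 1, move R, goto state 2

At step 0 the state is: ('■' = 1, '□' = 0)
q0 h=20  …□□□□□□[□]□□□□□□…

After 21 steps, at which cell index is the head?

1

step 0: q0 h=20  …□□□□□□[□]□□□□□□…
step 1: q1 h=21  …□□□□□□[□]□□□□□□…
step 2: q1 h=20  …□□□□□□[□]■□□□□□…
step 3: q1 h=19  …□□□□□□[□]■■□□□□…
step 4: q1 h=18  …□□□□□□[□]■■■□□□…
step 5: q1 h=17  …□□□□□□[□]■■■■□□…
step 6: q1 h=16  …□□□□□□[□]■■■■■□…
step 7: q1 h=15  …□□□□□□[□]■■■■■■…
step 8: q1 h=14  …□□□□□□[□]■■■■■■…
step 9: q1 h=13  …□□□□□□[□]■■■■■■…
step 10: q1 h=12  …□□□□□□[□]■■■■■■…
step 11: q1 h=11  …□□□□□□[□]■■■■■■…
step 12: q1 h=10  …□□□□□□[□]■■■■■■…
step 13: q1 h= 9  …□□□□□□[□]■■■■■■…
step 14: q1 h= 8  …□□□□□□[□]■■■■■■…
step 15: q1 h= 7  …□□□□□□[□]■■■■■■…
step 16: q1 h= 6  |□□□□□□[□]■■■■■■…
step 17: q1 h= 5  |□□□□□[□]■■■■■■…
step 18: q1 h= 4  |□□□□[□]■■■■■■…
step 19: q1 h= 3  |□□□[□]■■■■■■…
step 20: q1 h= 2  |□□[□]■■■■■■…
step 21: q1 h= 1  |□[□]■■■■■■…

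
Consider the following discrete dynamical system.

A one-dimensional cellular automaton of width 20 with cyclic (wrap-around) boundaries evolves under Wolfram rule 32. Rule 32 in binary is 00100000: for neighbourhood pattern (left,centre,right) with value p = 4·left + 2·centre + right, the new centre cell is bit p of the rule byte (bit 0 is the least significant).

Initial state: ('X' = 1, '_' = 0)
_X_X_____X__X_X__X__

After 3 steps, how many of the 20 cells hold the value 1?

gen 0: _X_X_____X__X_X__X__
gen 1: __X__________X______
gen 2: ____________________
gen 3: ____________________

0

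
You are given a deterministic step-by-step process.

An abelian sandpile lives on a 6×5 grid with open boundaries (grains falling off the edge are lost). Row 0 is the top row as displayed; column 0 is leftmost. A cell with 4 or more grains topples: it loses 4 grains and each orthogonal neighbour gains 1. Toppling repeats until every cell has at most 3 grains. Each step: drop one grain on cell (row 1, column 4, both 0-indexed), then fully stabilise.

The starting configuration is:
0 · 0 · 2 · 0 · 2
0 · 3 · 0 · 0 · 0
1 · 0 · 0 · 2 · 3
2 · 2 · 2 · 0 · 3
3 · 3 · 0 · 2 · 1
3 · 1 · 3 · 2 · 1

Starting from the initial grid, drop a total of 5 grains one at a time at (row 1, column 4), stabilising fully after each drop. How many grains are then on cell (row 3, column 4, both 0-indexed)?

0

0) 0 · 0 · 2 · 0 · 2
0 · 3 · 0 · 0 · 0
1 · 0 · 0 · 2 · 3
2 · 2 · 2 · 0 · 3
3 · 3 · 0 · 2 · 1
3 · 1 · 3 · 2 · 1
1) 0 · 0 · 2 · 0 · 2
0 · 3 · 0 · 0 · 1
1 · 0 · 0 · 2 · 3
2 · 2 · 2 · 0 · 3
3 · 3 · 0 · 2 · 1
3 · 1 · 3 · 2 · 1
2) 0 · 0 · 2 · 0 · 2
0 · 3 · 0 · 0 · 2
1 · 0 · 0 · 2 · 3
2 · 2 · 2 · 0 · 3
3 · 3 · 0 · 2 · 1
3 · 1 · 3 · 2 · 1
3) 0 · 0 · 2 · 0 · 2
0 · 3 · 0 · 0 · 3
1 · 0 · 0 · 2 · 3
2 · 2 · 2 · 0 · 3
3 · 3 · 0 · 2 · 1
3 · 1 · 3 · 2 · 1
4) 0 · 0 · 2 · 0 · 3
0 · 3 · 0 · 1 · 1
1 · 0 · 0 · 3 · 1
2 · 2 · 2 · 1 · 0
3 · 3 · 0 · 2 · 2
3 · 1 · 3 · 2 · 1
5) 0 · 0 · 2 · 0 · 3
0 · 3 · 0 · 1 · 2
1 · 0 · 0 · 3 · 1
2 · 2 · 2 · 1 · 0
3 · 3 · 0 · 2 · 2
3 · 1 · 3 · 2 · 1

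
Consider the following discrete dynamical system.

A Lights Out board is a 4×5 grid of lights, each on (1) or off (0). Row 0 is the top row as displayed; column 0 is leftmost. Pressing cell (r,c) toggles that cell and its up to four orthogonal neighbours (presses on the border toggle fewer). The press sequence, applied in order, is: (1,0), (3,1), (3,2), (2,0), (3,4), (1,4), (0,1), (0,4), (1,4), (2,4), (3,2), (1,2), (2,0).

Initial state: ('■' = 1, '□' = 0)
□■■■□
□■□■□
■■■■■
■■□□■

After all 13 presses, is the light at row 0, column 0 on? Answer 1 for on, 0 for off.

0

[0] □■■■□
□■□■□
■■■■■
■■□□■
[1] ■■■■□
■□□■□
□■■■■
■■□□■
[2] ■■■■□
■□□■□
□□■■■
□□■□■
[3] ■■■■□
■□□■□
□□□■■
□■□■■
[4] ■■■■□
□□□■□
■■□■■
■■□■■
[5] ■■■■□
□□□■□
■■□■□
■■□□□
[6] ■■■■■
□□□□■
■■□■■
■■□□□
[7] □□□■■
□■□□■
■■□■■
■■□□□
[8] □□□□□
□■□□□
■■□■■
■■□□□
[9] □□□□■
□■□■■
■■□■□
■■□□□
[10] □□□□■
□■□■□
■■□□■
■■□□■
[11] □□□□■
□■□■□
■■■□■
■□■■■
[12] □□■□■
□□■□□
■■□□■
■□■■■
[13] □□■□■
■□■□□
□□□□■
□□■■■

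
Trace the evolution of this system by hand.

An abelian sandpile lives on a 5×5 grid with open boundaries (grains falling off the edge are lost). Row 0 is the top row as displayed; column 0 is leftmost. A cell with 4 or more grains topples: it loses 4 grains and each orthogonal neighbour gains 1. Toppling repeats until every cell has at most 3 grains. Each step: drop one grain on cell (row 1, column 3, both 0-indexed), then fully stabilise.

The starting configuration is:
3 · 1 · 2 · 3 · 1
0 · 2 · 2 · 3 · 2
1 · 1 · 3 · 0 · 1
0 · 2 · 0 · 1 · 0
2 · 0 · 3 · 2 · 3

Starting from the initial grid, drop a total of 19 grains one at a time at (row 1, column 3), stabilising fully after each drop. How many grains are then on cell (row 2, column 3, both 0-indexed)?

3

0) 3 · 1 · 2 · 3 · 1
0 · 2 · 2 · 3 · 2
1 · 1 · 3 · 0 · 1
0 · 2 · 0 · 1 · 0
2 · 0 · 3 · 2 · 3
1) 3 · 1 · 3 · 0 · 2
0 · 2 · 3 · 1 · 3
1 · 1 · 3 · 1 · 1
0 · 2 · 0 · 1 · 0
2 · 0 · 3 · 2 · 3
2) 3 · 1 · 3 · 0 · 2
0 · 2 · 3 · 2 · 3
1 · 1 · 3 · 1 · 1
0 · 2 · 0 · 1 · 0
2 · 0 · 3 · 2 · 3
3) 3 · 1 · 3 · 0 · 2
0 · 2 · 3 · 3 · 3
1 · 1 · 3 · 1 · 1
0 · 2 · 0 · 1 · 0
2 · 0 · 3 · 2 · 3
4) 3 · 2 · 0 · 2 · 3
0 · 3 · 2 · 2 · 0
1 · 2 · 0 · 3 · 2
0 · 2 · 1 · 1 · 0
2 · 0 · 3 · 2 · 3
5) 3 · 2 · 0 · 2 · 3
0 · 3 · 2 · 3 · 0
1 · 2 · 0 · 3 · 2
0 · 2 · 1 · 1 · 0
2 · 0 · 3 · 2 · 3
6) 3 · 2 · 0 · 3 · 3
0 · 3 · 3 · 1 · 1
1 · 2 · 1 · 0 · 3
0 · 2 · 1 · 2 · 0
2 · 0 · 3 · 2 · 3
7) 3 · 2 · 0 · 3 · 3
0 · 3 · 3 · 2 · 1
1 · 2 · 1 · 0 · 3
0 · 2 · 1 · 2 · 0
2 · 0 · 3 · 2 · 3
8) 3 · 2 · 0 · 3 · 3
0 · 3 · 3 · 3 · 1
1 · 2 · 1 · 0 · 3
0 · 2 · 1 · 2 · 0
2 · 0 · 3 · 2 · 3
9) 3 · 3 · 2 · 1 · 0
1 · 0 · 1 · 2 · 3
1 · 3 · 2 · 1 · 3
0 · 2 · 1 · 2 · 0
2 · 0 · 3 · 2 · 3
10) 3 · 3 · 2 · 1 · 0
1 · 0 · 1 · 3 · 3
1 · 3 · 2 · 1 · 3
0 · 2 · 1 · 2 · 0
2 · 0 · 3 · 2 · 3
11) 3 · 3 · 2 · 2 · 1
1 · 0 · 2 · 1 · 1
1 · 3 · 2 · 3 · 0
0 · 2 · 1 · 2 · 1
2 · 0 · 3 · 2 · 3
12) 3 · 3 · 2 · 2 · 1
1 · 0 · 2 · 2 · 1
1 · 3 · 2 · 3 · 0
0 · 2 · 1 · 2 · 1
2 · 0 · 3 · 2 · 3
13) 3 · 3 · 2 · 2 · 1
1 · 0 · 2 · 3 · 1
1 · 3 · 2 · 3 · 0
0 · 2 · 1 · 2 · 1
2 · 0 · 3 · 2 · 3
14) 3 · 3 · 2 · 3 · 1
1 · 0 · 3 · 1 · 2
1 · 3 · 3 · 0 · 1
0 · 2 · 1 · 3 · 1
2 · 0 · 3 · 2 · 3
15) 3 · 3 · 2 · 3 · 1
1 · 0 · 3 · 2 · 2
1 · 3 · 3 · 0 · 1
0 · 2 · 1 · 3 · 1
2 · 0 · 3 · 2 · 3
16) 3 · 3 · 2 · 3 · 1
1 · 0 · 3 · 3 · 2
1 · 3 · 3 · 0 · 1
0 · 2 · 1 · 3 · 1
2 · 0 · 3 · 2 · 3
17) 0 · 1 · 1 · 1 · 2
2 · 3 · 2 · 2 · 3
2 · 0 · 1 · 2 · 1
0 · 3 · 2 · 3 · 1
2 · 0 · 3 · 2 · 3
18) 0 · 1 · 1 · 1 · 2
2 · 3 · 2 · 3 · 3
2 · 0 · 1 · 2 · 1
0 · 3 · 2 · 3 · 1
2 · 0 · 3 · 2 · 3
19) 0 · 1 · 1 · 2 · 3
2 · 3 · 3 · 1 · 0
2 · 0 · 1 · 3 · 2
0 · 3 · 2 · 3 · 1
2 · 0 · 3 · 2 · 3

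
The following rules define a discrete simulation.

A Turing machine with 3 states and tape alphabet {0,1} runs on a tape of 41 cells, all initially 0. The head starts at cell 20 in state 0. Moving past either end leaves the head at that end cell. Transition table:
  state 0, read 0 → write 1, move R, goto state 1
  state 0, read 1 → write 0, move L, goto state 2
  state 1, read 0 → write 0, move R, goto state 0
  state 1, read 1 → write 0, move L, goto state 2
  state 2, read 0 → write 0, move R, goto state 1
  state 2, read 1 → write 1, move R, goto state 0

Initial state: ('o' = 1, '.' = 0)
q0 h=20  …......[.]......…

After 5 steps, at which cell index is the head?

t=0: q0 h=20  …......[.]......…
t=1: q1 h=21  ….....o[.]......…
t=2: q0 h=22  …....o.[.]......…
t=3: q1 h=23  …...o.o[.]......…
t=4: q0 h=24  …..o.o.[.]......…
t=5: q1 h=25  ….o.o.o[.]......…

25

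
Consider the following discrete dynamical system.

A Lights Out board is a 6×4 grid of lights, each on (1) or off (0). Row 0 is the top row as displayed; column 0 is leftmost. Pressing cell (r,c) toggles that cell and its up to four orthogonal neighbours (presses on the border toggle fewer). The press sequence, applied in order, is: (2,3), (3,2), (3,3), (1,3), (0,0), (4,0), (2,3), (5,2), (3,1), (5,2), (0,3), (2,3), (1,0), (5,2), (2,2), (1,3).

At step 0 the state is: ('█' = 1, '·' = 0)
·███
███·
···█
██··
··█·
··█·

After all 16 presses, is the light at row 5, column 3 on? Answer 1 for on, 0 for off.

1

0) ·███
███·
···█
██··
··█·
··█·
1) ·███
████
··█·
██·█
··█·
··█·
2) ·███
████
····
█·█·
····
··█·
3) ·███
████
···█
█··█
···█
··█·
4) ·██·
██··
····
█··█
···█
··█·
5) █·█·
·█··
····
█··█
···█
··█·
6) █·█·
·█··
····
···█
██·█
█·█·
7) █·█·
·█·█
··██
····
██·█
█·█·
8) █·█·
·█·█
··██
····
████
██·█
9) █·█·
·█·█
·███
███·
█·██
██·█
10) █·█·
·█·█
·███
███·
█··█
█·█·
11) █··█
·█··
·███
███·
█··█
█·█·
12) █··█
·█·█
·█··
████
█··█
█·█·
13) ···█
█··█
██··
████
█··█
█·█·
14) ···█
█··█
██··
████
█·██
██·█
15) ···█
█·██
█·██
██·█
█·██
██·█
16) ····
█···
█·█·
██·█
█·██
██·█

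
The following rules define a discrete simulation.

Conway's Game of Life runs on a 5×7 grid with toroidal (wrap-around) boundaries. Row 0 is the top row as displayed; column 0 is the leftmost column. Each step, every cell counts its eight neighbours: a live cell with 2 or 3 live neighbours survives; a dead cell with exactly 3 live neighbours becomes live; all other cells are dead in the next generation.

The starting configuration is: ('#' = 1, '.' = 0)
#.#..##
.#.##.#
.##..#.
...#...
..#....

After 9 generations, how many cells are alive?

gen 0: #.#..##
.#.##.#
.##..#.
...#...
..#....
gen 1: #.#.###
...##..
##...#.
.#.#...
.###..#
gen 2: #.....#
..##...
##.#...
...##.#
......#
gen 3: #.....#
..##..#
##.....
..#####
......#
gen 4: #....##
..#...#
##.....
.######
...##..
gen 5: #..####
.....#.
....#..
.#...##
.#.....
gen 6: #...###
...#...
....#.#
#....#.
.##....
gen 7: #######
#..#...
....###
##...##
.#..#..
gen 8: .....##
.......
.#..#..
.#.....
.......
gen 9: .......
.....#.
.......
.......
.......

1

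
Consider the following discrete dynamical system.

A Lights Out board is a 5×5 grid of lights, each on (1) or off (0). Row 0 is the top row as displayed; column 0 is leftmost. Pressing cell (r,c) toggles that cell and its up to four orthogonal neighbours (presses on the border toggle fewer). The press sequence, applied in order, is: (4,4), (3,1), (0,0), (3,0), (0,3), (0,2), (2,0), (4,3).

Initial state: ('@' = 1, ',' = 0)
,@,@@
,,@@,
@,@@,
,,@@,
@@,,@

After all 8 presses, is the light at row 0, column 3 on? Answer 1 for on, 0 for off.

k=0  ,@,@@
,,@@,
@,@@,
,,@@,
@@,,@
k=1  ,@,@@
,,@@,
@,@@,
,,@@@
@@,@,
k=2  ,@,@@
,,@@,
@@@@,
@@,@@
@,,@,
k=3  @,,@@
@,@@,
@@@@,
@@,@@
@,,@,
k=4  @,,@@
@,@@,
,@@@,
,,,@@
,,,@,
k=5  @,@,,
@,@,,
,@@@,
,,,@@
,,,@,
k=6  @@,@,
@,,,,
,@@@,
,,,@@
,,,@,
k=7  @@,@,
,,,,,
@,@@,
@,,@@
,,,@,
k=8  @@,@,
,,,,,
@,@@,
@,,,@
,,@,@

1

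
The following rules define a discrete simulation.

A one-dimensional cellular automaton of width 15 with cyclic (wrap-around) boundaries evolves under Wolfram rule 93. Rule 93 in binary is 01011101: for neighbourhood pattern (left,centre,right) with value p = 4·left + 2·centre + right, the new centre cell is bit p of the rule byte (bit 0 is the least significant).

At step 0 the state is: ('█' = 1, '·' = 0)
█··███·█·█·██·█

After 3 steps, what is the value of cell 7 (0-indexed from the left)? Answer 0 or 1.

1

[0] █··███·█·█·██·█
[1] ██·█·█·█·█·██·█
[2] ·█·█·█·█·█·██·█
[3] ·█·█·█·█·█·██·█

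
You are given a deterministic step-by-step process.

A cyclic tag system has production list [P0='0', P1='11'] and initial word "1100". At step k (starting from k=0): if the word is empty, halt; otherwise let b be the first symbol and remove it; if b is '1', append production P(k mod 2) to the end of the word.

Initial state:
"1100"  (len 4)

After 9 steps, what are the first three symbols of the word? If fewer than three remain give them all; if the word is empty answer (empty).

0) "1100"  (len 4)
1) "1000"  (len 4)
2) "00011"  (len 5)
3) "0011"  (len 4)
4) "011"  (len 3)
5) "11"  (len 2)
6) "111"  (len 3)
7) "110"  (len 3)
8) "1011"  (len 4)
9) "0110"  (len 4)

011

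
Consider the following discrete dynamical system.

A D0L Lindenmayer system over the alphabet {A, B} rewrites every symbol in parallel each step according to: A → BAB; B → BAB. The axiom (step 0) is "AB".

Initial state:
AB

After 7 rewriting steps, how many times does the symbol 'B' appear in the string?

[0] AB
[1] BABBAB
[2] BABBABBABBABBABBAB
[3] BABBABBABBABBABBABBABBABBABBABBABBABBABBABBABBABBABBAB
[4] BABBABBABBABBABBABBABBABBABBABBABBABBABBABBABBABBABBABBABB…BBABBABBABBABBABBABBABBABBABBABBABBABBABBABBABBABBABBABBAB  (len 162)
[5] BABBABBABBABBABBABBABBABBABBABBABBABBABBABBABBABBABBABBABB…BBABBABBABBABBABBABBABBABBABBABBABBABBABBABBABBABBABBABBAB  (len 486)
[6] BABBABBABBABBABBABBABBABBABBABBABBABBABBABBABBABBABBABBABB…BBABBABBABBABBABBABBABBABBABBABBABBABBABBABBABBABBABBABBAB  (len 1458)
[7] BABBABBABBABBABBABBABBABBABBABBABBABBABBABBABBABBABBABBABB…BBABBABBABBABBABBABBABBABBABBABBABBABBABBABBABBABBABBABBAB  (len 4374)

2916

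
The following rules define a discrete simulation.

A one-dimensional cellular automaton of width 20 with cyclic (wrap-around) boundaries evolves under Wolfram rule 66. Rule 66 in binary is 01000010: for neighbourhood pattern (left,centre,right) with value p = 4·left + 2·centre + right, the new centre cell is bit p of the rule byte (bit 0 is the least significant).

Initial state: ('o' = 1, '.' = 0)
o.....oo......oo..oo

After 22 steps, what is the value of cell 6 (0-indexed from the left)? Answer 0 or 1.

t=0: o.....oo......oo..oo
t=1: o....o.o.....o.o.o..
t=2: ....o.......o......o
t=3: ...o.......o......o.
t=4: ..o.......o......o..
t=5: .o.......o......o...
t=6: o.......o......o....
t=7: .......o......o....o
t=8: ......o......o....o.
t=9: .....o......o....o..
t=10: ....o......o....o...
t=11: ...o......o....o....
t=12: ..o......o....o.....
t=13: .o......o....o......
t=14: o......o....o.......
t=15: ......o....o.......o
t=16: .....o....o.......o.
t=17: ....o....o.......o..
t=18: ...o....o.......o...
t=19: ..o....o.......o....
t=20: .o....o.......o.....
t=21: o....o.......o......
t=22: ....o.......o......o

0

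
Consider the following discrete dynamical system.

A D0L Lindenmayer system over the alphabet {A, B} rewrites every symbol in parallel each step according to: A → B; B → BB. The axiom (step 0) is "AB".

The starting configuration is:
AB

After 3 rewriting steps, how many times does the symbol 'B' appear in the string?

k=0  AB
k=1  BBB
k=2  BBBBBB
k=3  BBBBBBBBBBBB

12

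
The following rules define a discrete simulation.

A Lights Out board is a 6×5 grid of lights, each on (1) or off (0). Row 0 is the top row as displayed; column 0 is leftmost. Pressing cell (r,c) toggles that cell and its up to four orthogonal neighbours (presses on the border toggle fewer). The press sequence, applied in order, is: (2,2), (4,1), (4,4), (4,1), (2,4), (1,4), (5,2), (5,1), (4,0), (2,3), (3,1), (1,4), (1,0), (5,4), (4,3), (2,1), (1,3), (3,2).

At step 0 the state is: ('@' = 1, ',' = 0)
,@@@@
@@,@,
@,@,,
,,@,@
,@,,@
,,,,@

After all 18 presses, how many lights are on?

16

step 0: ,@@@@
@@,@,
@,@,,
,,@,@
,@,,@
,,,,@
step 1: ,@@@@
@@@@,
@@,@,
,,,,@
,@,,@
,,,,@
step 2: ,@@@@
@@@@,
@@,@,
,@,,@
@,@,@
,@,,@
step 3: ,@@@@
@@@@,
@@,@,
,@,,,
@,@@,
,@,,,
step 4: ,@@@@
@@@@,
@@,@,
,,,,,
,@,@,
,,,,,
step 5: ,@@@@
@@@@@
@@,,@
,,,,@
,@,@,
,,,,,
step 6: ,@@@,
@@@,,
@@,,,
,,,,@
,@,@,
,,,,,
step 7: ,@@@,
@@@,,
@@,,,
,,,,@
,@@@,
,@@@,
step 8: ,@@@,
@@@,,
@@,,,
,,,,@
,,@@,
@,,@,
step 9: ,@@@,
@@@,,
@@,,,
@,,,@
@@@@,
,,,@,
step 10: ,@@@,
@@@@,
@@@@@
@,,@@
@@@@,
,,,@,
step 11: ,@@@,
@@@@,
@,@@@
,@@@@
@,@@,
,,,@,
step 12: ,@@@@
@@@,@
@,@@,
,@@@@
@,@@,
,,,@,
step 13: @@@@@
,,@,@
,,@@,
,@@@@
@,@@,
,,,@,
step 14: @@@@@
,,@,@
,,@@,
,@@@@
@,@@@
,,,,@
step 15: @@@@@
,,@,@
,,@@,
,@@,@
@,,,,
,,,@@
step 16: @@@@@
,@@,@
@@,@,
,,@,@
@,,,,
,,,@@
step 17: @@@,@
,@,@,
@@,,,
,,@,@
@,,,,
,,,@@
step 18: @@@,@
,@,@,
@@@,,
,@,@@
@,@,,
,,,@@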